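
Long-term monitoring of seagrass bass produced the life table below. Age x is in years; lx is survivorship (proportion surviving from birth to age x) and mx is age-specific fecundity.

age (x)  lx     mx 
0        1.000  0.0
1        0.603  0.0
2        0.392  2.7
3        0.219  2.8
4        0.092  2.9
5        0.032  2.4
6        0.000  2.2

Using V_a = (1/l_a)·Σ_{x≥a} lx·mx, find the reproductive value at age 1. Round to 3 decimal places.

3.342

lx·mx for x ≥ 1: 0, 1.0584, 0.6132, 0.2668, 0.0768, 0 → sum = 2.0152
V_1 = 2.0152 / l_1 = 2.0152 / 0.603 = 3.341957… → 3.342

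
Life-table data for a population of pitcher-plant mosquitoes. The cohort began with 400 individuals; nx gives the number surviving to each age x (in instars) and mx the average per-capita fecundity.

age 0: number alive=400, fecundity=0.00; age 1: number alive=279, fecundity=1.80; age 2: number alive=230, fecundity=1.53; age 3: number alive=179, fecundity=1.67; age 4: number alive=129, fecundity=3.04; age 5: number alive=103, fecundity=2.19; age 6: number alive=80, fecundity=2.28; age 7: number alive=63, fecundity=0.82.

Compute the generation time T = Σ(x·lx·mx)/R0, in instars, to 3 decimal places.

3.120

lx = nx/n0 = nx/400: 1, 0.6975, 0.575, 0.4475, 0.3225, 0.2575, 0.2, 0.1575
lx·mx: 0, 1.2555, 0.87975, 0.747325, 0.9804, 0.563925, 0.456, 0.12915 → R0 = 5.01205
x·lx·mx: 0, 1.2555, 1.7595, 2.241975, 3.9216, 2.819625, 2.736, 0.90405 → Σ = 15.63825
T = 15.63825 / 5.01205 = 3.12013… → 3.120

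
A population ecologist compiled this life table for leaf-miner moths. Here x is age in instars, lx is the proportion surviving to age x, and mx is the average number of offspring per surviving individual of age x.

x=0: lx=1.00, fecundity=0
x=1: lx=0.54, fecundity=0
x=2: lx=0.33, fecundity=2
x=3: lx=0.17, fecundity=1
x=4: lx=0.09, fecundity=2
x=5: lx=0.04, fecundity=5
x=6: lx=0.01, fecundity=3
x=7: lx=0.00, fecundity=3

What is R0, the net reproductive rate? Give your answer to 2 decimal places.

1.24

lx·mx by age: 0, 0, 0.66, 0.17, 0.18, 0.2, 0.03, 0
R0 = Σ lx·mx = 1.24 → 1.24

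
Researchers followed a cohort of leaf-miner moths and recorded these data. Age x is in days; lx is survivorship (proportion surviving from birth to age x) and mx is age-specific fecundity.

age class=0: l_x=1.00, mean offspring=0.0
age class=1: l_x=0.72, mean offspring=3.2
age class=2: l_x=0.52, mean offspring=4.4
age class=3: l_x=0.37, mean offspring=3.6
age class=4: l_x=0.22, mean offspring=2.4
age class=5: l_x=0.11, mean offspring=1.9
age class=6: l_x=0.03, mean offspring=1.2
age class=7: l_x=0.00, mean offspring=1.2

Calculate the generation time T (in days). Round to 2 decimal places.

lx·mx: 0, 2.304, 2.288, 1.332, 0.528, 0.209, 0.036, 0 → R0 = 6.697
x·lx·mx: 0, 2.304, 4.576, 3.996, 2.112, 1.045, 0.216, 0 → Σ = 14.249
T = 14.249 / 6.697 = 2.127669… → 2.13

2.13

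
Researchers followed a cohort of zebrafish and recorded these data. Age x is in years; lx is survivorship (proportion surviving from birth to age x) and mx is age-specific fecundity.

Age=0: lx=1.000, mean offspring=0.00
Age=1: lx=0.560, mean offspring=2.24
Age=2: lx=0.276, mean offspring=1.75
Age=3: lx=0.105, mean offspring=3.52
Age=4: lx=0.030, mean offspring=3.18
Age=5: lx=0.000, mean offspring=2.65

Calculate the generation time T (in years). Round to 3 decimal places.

1.685

lx·mx: 0, 1.2544, 0.483, 0.3696, 0.0954, 0 → R0 = 2.2024
x·lx·mx: 0, 1.2544, 0.966, 1.1088, 0.3816, 0 → Σ = 3.7108
T = 3.7108 / 2.2024 = 1.684889… → 1.685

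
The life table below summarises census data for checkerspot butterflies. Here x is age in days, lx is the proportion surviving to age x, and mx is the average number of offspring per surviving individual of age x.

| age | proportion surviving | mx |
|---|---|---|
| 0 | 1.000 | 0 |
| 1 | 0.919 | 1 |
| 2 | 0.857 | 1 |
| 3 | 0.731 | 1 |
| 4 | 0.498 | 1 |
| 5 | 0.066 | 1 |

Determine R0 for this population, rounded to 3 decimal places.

lx·mx by age: 0, 0.919, 0.857, 0.731, 0.498, 0.066
R0 = Σ lx·mx = 3.071 → 3.071

3.071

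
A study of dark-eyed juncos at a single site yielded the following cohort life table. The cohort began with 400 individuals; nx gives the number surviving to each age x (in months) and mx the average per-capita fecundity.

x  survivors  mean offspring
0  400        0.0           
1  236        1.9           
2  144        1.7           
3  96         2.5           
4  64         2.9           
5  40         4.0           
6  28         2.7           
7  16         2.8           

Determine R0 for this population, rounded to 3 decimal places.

lx = nx/n0 = nx/400: 1, 0.59, 0.36, 0.24, 0.16, 0.1, 0.07, 0.04
lx·mx by age: 0, 1.121, 0.612, 0.6, 0.464, 0.4, 0.189, 0.112
R0 = Σ lx·mx = 3.498 → 3.498

3.498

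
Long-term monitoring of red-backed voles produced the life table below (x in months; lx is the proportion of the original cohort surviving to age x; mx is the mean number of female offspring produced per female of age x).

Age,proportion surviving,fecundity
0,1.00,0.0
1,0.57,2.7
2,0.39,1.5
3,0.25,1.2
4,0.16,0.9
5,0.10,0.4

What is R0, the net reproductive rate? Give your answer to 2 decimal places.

lx·mx by age: 0, 1.539, 0.585, 0.3, 0.144, 0.04
R0 = Σ lx·mx = 2.608 → 2.61

2.61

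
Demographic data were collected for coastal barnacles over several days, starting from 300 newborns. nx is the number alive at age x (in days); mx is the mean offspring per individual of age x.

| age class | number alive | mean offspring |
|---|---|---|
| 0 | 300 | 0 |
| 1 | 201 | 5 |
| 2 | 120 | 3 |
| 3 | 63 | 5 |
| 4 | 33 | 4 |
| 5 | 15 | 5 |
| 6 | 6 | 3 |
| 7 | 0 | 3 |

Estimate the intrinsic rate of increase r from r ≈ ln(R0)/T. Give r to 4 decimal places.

lx = nx/n0 = nx/300: 1, 0.67, 0.4, 0.21, 0.11, 0.05, 0.02, 0
R0 = Σ lx·mx = 0 + 3.35 + 1.2 + 1.05 + 0.44 + 0.25 + 0.06 + 0 = 6.35
Σ x·lx·mx = 12.27; T = 12.27/6.35 = 1.93228…
r ≈ ln(R0)/T = ln(6.35)/1.93228… = 0.956617… → 0.9566

0.9566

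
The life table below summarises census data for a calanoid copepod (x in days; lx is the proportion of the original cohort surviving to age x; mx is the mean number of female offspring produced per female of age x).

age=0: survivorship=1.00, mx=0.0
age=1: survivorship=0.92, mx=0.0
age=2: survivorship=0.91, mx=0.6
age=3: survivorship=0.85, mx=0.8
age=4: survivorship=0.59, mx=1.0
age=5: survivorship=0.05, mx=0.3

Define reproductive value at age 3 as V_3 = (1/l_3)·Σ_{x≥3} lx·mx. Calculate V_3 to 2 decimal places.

1.51

lx·mx for x ≥ 3: 0.68, 0.59, 0.015 → sum = 1.285
V_3 = 1.285 / l_3 = 1.285 / 0.85 = 1.511765… → 1.51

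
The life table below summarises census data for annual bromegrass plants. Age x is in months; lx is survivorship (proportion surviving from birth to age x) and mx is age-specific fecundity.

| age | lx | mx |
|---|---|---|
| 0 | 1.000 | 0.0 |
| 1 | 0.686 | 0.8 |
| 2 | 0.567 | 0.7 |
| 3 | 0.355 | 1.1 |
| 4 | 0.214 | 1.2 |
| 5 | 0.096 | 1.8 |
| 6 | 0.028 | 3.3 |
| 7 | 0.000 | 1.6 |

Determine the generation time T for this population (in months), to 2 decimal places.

lx·mx: 0, 0.5488, 0.3969, 0.3905, 0.2568, 0.1728, 0.0924, 0 → R0 = 1.8582
x·lx·mx: 0, 0.5488, 0.7938, 1.1715, 1.0272, 0.864, 0.5544, 0 → Σ = 4.9597
T = 4.9597 / 1.8582 = 2.669088… → 2.67

2.67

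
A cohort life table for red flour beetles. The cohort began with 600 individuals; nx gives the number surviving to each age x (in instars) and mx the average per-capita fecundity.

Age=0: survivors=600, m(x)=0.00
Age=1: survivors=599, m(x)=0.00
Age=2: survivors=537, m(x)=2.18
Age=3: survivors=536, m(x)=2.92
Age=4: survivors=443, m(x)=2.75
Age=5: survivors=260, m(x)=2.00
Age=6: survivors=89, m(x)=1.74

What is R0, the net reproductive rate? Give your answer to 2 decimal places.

lx = nx/n0 = nx/600: 1, 0.99833…, 0.895, 0.89333…, 0.73833…, 0.43333…, 0.14833…
lx·mx by age: 0, 0, 1.9511, 2.608533…, 2.030417…, 0.866667…, 0.2581…
R0 = Σ lx·mx = 7.714817… → 7.71

7.71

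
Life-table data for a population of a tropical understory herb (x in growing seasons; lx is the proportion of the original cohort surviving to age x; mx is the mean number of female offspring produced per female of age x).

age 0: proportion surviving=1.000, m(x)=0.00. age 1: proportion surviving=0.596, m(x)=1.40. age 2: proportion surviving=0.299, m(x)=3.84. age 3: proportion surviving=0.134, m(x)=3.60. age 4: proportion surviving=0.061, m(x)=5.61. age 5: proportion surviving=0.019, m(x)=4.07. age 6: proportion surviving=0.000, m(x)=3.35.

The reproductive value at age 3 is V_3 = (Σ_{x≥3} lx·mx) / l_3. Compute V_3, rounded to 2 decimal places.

lx·mx for x ≥ 3: 0.4824, 0.34221, 0.07733, 0 → sum = 0.90194
V_3 = 0.90194 / l_3 = 0.90194 / 0.134 = 6.730896… → 6.73

6.73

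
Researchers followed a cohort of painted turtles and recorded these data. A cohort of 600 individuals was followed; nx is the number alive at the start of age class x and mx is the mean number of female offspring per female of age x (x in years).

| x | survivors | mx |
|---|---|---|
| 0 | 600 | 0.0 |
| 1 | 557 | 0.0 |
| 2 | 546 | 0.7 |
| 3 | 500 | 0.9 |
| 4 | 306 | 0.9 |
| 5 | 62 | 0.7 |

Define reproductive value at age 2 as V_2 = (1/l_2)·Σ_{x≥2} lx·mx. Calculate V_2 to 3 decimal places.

lx = nx/n0 = nx/600: 1, 0.92833…, 0.91, 0.83333…, 0.51, 0.10333…
lx·mx for x ≥ 2: 0.637, 0.75…, 0.459, 0.072333… → sum = 1.918333…
V_2 = 1.918333… / l_2 = 1.918333… / 0.91 = 2.108059… → 2.108

2.108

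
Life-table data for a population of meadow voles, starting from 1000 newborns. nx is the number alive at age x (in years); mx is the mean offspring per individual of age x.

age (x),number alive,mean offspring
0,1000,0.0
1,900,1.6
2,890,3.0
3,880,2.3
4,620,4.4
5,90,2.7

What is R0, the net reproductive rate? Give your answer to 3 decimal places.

lx = nx/n0 = nx/1000: 1, 0.9, 0.89, 0.88, 0.62, 0.09
lx·mx by age: 0, 1.44, 2.67, 2.024, 2.728, 0.243
R0 = Σ lx·mx = 9.105 → 9.105

9.105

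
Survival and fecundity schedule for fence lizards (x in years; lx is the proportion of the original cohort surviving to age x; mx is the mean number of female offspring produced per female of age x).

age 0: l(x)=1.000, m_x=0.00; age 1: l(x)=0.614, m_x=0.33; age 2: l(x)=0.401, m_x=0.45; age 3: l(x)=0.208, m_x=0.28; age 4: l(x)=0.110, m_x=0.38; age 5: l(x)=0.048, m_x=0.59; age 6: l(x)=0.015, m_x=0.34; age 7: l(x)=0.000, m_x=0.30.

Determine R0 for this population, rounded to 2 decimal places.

0.52

lx·mx by age: 0, 0.20262, 0.18045, 0.05824, 0.0418, 0.02832, 0.0051, 0
R0 = Σ lx·mx = 0.51653 → 0.52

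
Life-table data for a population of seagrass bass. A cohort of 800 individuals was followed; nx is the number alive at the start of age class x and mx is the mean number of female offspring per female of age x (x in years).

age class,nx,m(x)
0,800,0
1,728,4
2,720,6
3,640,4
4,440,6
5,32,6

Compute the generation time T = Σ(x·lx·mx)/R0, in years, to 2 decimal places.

2.44

lx = nx/n0 = nx/800: 1, 0.91, 0.9, 0.8, 0.55, 0.04
lx·mx: 0, 3.64, 5.4, 3.2, 3.3, 0.24 → R0 = 15.78
x·lx·mx: 0, 3.64, 10.8, 9.6, 13.2, 1.2 → Σ = 38.44
T = 38.44 / 15.78 = 2.435995… → 2.44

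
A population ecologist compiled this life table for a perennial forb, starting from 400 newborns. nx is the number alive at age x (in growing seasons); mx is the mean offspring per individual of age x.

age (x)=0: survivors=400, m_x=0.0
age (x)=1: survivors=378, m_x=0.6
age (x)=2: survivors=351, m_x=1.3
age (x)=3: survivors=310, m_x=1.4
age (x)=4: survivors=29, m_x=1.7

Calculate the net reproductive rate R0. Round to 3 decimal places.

2.916

lx = nx/n0 = nx/400: 1, 0.945, 0.8775, 0.775, 0.0725
lx·mx by age: 0, 0.567, 1.14075, 1.085, 0.12325
R0 = Σ lx·mx = 2.916 → 2.916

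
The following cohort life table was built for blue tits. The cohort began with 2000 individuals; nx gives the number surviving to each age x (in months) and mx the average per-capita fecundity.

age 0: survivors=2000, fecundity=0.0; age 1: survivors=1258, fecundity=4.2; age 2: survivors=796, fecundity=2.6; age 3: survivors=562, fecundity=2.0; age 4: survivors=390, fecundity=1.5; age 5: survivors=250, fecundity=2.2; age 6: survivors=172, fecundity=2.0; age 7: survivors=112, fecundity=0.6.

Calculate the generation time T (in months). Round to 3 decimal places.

2.037

lx = nx/n0 = nx/2000: 1, 0.629, 0.398, 0.281, 0.195, 0.125, 0.086, 0.056
lx·mx: 0, 2.6418, 1.0348, 0.562, 0.2925, 0.275, 0.172, 0.0336 → R0 = 5.0117
x·lx·mx: 0, 2.6418, 2.0696, 1.686, 1.17, 1.375, 1.032, 0.2352 → Σ = 10.2096
T = 10.2096 / 5.0117 = 2.037153… → 2.037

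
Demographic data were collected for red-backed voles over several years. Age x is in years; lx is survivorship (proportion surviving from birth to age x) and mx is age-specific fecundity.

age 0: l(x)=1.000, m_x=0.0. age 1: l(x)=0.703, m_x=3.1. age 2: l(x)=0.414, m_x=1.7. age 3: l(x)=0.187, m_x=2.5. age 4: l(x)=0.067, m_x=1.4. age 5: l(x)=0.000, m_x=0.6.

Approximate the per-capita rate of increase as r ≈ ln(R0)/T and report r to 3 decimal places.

0.794

R0 = Σ lx·mx = 0 + 2.1793 + 0.7038 + 0.4675 + 0.0938 + 0 = 3.4444
Σ x·lx·mx = 5.3646; T = 5.3646/3.4444 = 1.55748…
r ≈ ln(R0)/T = ln(3.4444)/1.55748… = 0.79407… → 0.794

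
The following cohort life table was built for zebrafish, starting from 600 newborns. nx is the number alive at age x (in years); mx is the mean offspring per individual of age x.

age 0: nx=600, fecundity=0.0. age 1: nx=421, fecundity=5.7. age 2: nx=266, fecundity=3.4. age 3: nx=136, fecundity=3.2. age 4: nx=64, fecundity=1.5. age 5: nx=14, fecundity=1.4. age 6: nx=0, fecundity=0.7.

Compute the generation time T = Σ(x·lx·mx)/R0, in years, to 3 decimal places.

1.555

lx = nx/n0 = nx/600: 1, 0.70167…, 0.44333…, 0.22667…, 0.10667…, 0.02333…, 0
lx·mx: 0, 3.9995…, 1.507333…, 0.725333…, 0.16…, 0.032667…, 0 → R0 = 6.424833…
x·lx·mx: 0, 3.9995…, 3.014667…, 2.176…, 0.64…, 0.163333…, 0 → Σ = 9.9935…
T = 9.9935… / 6.424833… = 1.555449… → 1.555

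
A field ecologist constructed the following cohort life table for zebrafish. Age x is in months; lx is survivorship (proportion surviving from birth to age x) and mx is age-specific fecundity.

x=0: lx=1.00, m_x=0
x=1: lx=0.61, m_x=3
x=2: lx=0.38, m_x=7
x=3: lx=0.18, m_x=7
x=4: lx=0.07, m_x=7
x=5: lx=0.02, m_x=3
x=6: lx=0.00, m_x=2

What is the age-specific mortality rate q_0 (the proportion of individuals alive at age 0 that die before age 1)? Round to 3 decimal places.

0.390

q_0 = (l_0 − l_1) / l_0 = (1 − 0.61) / 1
     = 0.39 / 1 = 0.39 → 0.390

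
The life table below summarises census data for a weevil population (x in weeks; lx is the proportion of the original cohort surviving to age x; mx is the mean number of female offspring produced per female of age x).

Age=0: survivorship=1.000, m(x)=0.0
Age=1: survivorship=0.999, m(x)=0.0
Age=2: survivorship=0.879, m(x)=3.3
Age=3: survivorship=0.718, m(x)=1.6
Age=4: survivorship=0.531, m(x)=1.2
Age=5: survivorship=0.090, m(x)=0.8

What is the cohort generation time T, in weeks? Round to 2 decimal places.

lx·mx: 0, 0, 2.9007, 1.1488, 0.6372, 0.072 → R0 = 4.7587
x·lx·mx: 0, 0, 5.8014, 3.4464, 2.5488, 0.36 → Σ = 12.1566
T = 12.1566 / 4.7587 = 2.554605… → 2.55

2.55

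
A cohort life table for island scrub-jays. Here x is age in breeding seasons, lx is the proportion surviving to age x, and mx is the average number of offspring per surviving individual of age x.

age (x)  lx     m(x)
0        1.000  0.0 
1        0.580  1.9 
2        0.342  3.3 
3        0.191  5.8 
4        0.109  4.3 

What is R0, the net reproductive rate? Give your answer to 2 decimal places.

lx·mx by age: 0, 1.102, 1.1286, 1.1078, 0.4687
R0 = Σ lx·mx = 3.8071 → 3.81

3.81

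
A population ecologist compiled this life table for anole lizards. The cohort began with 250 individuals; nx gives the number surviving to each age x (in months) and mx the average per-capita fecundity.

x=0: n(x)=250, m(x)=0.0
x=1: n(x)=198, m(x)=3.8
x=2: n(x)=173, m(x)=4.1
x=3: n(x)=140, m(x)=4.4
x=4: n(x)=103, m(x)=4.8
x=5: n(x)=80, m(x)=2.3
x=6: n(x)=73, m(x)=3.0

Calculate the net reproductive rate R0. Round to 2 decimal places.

lx = nx/n0 = nx/250: 1, 0.792, 0.692, 0.56, 0.412, 0.32, 0.292
lx·mx by age: 0, 3.0096, 2.8372, 2.464, 1.9776, 0.736, 0.876
R0 = Σ lx·mx = 11.9004 → 11.90

11.90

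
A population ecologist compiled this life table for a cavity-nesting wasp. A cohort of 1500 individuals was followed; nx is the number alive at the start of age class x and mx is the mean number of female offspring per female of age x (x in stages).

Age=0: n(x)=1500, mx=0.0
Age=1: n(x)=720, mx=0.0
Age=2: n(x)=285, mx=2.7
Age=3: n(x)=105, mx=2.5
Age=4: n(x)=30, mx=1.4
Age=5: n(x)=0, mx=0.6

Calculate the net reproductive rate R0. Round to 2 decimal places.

lx = nx/n0 = nx/1500: 1, 0.48, 0.19, 0.07, 0.02, 0
lx·mx by age: 0, 0, 0.513, 0.175, 0.028, 0
R0 = Σ lx·mx = 0.716 → 0.72

0.72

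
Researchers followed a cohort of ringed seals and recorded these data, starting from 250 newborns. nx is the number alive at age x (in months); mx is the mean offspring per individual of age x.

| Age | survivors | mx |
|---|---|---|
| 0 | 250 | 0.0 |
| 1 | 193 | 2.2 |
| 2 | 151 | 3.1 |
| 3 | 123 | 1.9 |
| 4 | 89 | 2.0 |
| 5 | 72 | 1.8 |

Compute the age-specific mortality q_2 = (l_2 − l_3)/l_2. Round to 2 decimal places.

0.19

lx = nx/n0 = nx/250: 1, 0.772, 0.604, 0.492, 0.356, 0.288
q_2 = (l_2 − l_3) / l_2 = (0.604 − 0.492) / 0.604
     = 0.112 / 0.604 = 0.18543… → 0.19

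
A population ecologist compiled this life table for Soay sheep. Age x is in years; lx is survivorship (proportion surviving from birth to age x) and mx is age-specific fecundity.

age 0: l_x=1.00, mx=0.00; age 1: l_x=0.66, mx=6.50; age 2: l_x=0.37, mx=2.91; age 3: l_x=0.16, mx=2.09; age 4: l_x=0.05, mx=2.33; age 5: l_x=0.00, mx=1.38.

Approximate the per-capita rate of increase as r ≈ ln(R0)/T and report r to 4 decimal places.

R0 = Σ lx·mx = 0 + 4.29 + 1.0767 + 0.3344 + 0.1165 + 0 = 5.8176
Σ x·lx·mx = 7.9126; T = 7.9126/5.8176 = 1.36011…
r ≈ ln(R0)/T = ln(5.8176)/1.36011… = 1.294662… → 1.2947

1.2947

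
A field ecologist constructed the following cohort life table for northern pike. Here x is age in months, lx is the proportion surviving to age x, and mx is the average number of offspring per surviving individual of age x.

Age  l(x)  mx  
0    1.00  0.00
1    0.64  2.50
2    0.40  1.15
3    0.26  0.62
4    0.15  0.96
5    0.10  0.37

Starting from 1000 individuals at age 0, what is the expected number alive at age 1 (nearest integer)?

Expected survivors = N0 · l_1 = 1000 × 0.64 = 640 → 640

640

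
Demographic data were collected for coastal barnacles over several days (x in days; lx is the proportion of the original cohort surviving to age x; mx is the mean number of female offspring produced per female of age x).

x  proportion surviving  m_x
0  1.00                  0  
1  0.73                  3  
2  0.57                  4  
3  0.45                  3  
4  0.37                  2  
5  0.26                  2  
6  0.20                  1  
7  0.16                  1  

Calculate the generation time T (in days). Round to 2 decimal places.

2.51

lx·mx: 0, 2.19, 2.28, 1.35, 0.74, 0.52, 0.2, 0.16 → R0 = 7.44
x·lx·mx: 0, 2.19, 4.56, 4.05, 2.96, 2.6, 1.2, 1.12 → Σ = 18.68
T = 18.68 / 7.44 = 2.510753… → 2.51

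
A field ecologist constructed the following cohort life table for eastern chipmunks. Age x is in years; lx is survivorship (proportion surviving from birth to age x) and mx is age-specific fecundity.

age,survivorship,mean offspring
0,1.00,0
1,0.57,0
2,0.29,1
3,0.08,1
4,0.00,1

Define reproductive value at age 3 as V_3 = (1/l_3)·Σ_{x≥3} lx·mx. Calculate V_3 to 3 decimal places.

1.000

lx·mx for x ≥ 3: 0.08, 0 → sum = 0.08
V_3 = 0.08 / l_3 = 0.08 / 0.08 = 1 → 1.000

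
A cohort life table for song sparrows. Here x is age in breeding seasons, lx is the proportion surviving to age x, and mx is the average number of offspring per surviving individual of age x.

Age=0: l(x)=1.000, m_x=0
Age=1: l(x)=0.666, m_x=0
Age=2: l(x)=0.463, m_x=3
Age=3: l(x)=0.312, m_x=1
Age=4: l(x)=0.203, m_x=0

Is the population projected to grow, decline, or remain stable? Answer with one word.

R0 = Σ lx·mx = 0 + 0 + 1.389 + 0.312 + 0 = 1.701
R0 > 1, so the population is growing.

growing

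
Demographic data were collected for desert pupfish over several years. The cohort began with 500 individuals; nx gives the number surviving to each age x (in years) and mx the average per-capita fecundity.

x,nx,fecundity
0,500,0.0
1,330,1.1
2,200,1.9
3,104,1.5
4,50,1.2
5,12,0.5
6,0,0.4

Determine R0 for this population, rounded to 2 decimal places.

lx = nx/n0 = nx/500: 1, 0.66, 0.4, 0.208, 0.1, 0.024, 0
lx·mx by age: 0, 0.726, 0.76, 0.312, 0.12, 0.012, 0
R0 = Σ lx·mx = 1.93 → 1.93

1.93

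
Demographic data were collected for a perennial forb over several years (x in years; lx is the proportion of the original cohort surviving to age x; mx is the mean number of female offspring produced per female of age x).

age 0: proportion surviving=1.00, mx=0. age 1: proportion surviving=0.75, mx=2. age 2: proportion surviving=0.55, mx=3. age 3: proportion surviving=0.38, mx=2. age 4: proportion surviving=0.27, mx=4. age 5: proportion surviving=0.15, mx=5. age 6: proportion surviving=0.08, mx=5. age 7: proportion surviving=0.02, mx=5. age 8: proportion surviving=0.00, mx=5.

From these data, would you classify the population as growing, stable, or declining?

growing

R0 = Σ lx·mx = 0 + 1.5 + 1.65 + 0.76 + 1.08 + 0.75 + 0.4 + 0.1 + 0 = 6.24
R0 > 1, so the population is growing.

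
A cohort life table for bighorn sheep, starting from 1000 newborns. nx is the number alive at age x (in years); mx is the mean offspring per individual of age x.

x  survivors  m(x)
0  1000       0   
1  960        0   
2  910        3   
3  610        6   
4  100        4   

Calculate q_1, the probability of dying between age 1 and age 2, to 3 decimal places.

lx = nx/n0 = nx/1000: 1, 0.96, 0.91, 0.61, 0.1
q_1 = (l_1 − l_2) / l_1 = (0.96 − 0.91) / 0.96
     = 0.05 / 0.96 = 0.052083… → 0.052

0.052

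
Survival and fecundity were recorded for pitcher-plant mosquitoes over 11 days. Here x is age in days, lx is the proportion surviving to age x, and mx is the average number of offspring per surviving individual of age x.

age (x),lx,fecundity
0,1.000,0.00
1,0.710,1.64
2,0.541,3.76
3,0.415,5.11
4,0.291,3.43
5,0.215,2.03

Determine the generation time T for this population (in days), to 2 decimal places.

2.63

lx·mx: 0, 1.1644, 2.03416, 2.12065, 0.99813, 0.43645 → R0 = 6.75379
x·lx·mx: 0, 1.1644, 4.06832, 6.36195, 3.99252, 2.18225 → Σ = 17.76944
T = 17.76944 / 6.75379 = 2.631032… → 2.63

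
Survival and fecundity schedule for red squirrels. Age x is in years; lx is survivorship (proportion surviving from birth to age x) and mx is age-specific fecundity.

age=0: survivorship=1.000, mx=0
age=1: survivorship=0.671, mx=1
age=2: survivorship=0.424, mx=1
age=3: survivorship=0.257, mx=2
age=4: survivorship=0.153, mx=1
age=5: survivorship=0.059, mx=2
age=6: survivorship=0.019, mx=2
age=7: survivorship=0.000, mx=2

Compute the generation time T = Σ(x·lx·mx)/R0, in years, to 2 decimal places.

2.34

lx·mx: 0, 0.671, 0.424, 0.514, 0.153, 0.118, 0.038, 0 → R0 = 1.918
x·lx·mx: 0, 0.671, 0.848, 1.542, 0.612, 0.59, 0.228, 0 → Σ = 4.491
T = 4.491 / 1.918 = 2.341502… → 2.34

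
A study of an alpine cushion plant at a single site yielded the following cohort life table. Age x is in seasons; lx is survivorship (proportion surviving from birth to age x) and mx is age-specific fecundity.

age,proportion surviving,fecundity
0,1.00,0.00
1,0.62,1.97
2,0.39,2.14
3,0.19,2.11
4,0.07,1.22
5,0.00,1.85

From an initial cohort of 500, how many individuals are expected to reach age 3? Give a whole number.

Expected survivors = N0 · l_3 = 500 × 0.19 = 95 → 95

95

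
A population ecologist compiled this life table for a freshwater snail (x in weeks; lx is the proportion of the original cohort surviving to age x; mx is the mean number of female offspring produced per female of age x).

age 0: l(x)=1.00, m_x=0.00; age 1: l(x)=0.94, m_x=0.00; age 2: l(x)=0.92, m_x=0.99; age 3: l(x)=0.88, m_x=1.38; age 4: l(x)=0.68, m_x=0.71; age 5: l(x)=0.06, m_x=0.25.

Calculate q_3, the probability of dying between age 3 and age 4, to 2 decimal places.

q_3 = (l_3 − l_4) / l_3 = (0.88 − 0.68) / 0.88
     = 0.2 / 0.88 = 0.227273… → 0.23

0.23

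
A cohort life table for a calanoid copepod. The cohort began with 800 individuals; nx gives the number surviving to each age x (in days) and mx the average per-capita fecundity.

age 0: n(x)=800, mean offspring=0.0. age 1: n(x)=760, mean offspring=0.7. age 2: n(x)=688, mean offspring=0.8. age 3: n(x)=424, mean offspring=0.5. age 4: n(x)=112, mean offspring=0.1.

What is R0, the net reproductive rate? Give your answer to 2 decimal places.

1.63

lx = nx/n0 = nx/800: 1, 0.95, 0.86, 0.53, 0.14
lx·mx by age: 0, 0.665, 0.688, 0.265, 0.014
R0 = Σ lx·mx = 1.632 → 1.63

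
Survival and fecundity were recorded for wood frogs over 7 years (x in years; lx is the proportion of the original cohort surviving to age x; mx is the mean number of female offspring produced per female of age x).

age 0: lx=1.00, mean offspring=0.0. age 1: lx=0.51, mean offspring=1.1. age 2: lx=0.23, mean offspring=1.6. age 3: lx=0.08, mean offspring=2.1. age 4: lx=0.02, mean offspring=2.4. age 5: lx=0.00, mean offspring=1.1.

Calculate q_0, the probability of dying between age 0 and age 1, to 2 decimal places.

q_0 = (l_0 − l_1) / l_0 = (1 − 0.51) / 1
     = 0.49 / 1 = 0.49 → 0.49

0.49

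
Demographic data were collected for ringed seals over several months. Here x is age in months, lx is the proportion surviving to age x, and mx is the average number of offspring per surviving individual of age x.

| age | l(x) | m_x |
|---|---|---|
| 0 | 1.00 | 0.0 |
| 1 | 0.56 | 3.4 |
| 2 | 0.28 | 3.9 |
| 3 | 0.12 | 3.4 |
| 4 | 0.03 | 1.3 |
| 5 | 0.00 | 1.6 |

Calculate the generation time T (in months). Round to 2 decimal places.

1.59

lx·mx: 0, 1.904, 1.092, 0.408, 0.039, 0 → R0 = 3.443
x·lx·mx: 0, 1.904, 2.184, 1.224, 0.156, 0 → Σ = 5.468
T = 5.468 / 3.443 = 1.58815… → 1.59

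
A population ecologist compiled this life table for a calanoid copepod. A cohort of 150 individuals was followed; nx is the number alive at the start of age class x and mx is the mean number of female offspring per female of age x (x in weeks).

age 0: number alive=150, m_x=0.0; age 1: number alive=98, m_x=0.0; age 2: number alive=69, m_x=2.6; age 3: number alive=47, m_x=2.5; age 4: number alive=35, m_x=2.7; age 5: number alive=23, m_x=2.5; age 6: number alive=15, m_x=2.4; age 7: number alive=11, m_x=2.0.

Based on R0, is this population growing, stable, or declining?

growing

lx = nx/n0 = nx/150: 1, 0.65333…, 0.46, 0.31333…, 0.23333…, 0.15333…, 0.1, 0.07333…
R0 = Σ lx·mx = 0 + 0 + 1.196 + 0.783333… + 0.63… + 0.383333… + 0.24 + 0.146667… = 3.379333…
R0 > 1, so the population is growing.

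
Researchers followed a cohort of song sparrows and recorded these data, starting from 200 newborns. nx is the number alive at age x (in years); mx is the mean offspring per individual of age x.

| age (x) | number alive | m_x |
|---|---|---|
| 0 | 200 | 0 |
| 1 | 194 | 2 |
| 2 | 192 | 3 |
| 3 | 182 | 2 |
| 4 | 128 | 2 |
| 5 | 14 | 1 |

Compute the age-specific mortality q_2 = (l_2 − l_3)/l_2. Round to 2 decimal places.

0.05

lx = nx/n0 = nx/200: 1, 0.97, 0.96, 0.91, 0.64, 0.07
q_2 = (l_2 − l_3) / l_2 = (0.96 − 0.91) / 0.96
     = 0.05 / 0.96 = 0.052083… → 0.05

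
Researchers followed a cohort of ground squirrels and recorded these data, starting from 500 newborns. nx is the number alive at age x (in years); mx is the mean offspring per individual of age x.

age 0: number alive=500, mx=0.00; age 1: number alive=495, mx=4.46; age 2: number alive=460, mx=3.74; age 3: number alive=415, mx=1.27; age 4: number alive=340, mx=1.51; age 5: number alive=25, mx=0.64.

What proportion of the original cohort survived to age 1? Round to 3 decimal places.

0.990

l_1 = n_1/n_0 = 495/500 = 0.99 → 0.990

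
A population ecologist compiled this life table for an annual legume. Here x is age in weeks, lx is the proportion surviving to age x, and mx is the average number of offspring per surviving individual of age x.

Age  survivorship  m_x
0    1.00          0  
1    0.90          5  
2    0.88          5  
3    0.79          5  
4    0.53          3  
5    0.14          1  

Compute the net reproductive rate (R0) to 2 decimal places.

lx·mx by age: 0, 4.5, 4.4, 3.95, 1.59, 0.14
R0 = Σ lx·mx = 14.58 → 14.58

14.58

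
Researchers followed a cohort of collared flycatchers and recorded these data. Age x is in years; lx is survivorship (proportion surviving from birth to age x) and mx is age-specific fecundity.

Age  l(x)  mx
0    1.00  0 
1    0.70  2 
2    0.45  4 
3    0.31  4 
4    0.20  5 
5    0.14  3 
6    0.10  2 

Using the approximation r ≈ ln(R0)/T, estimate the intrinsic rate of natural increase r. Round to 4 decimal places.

0.6815

R0 = Σ lx·mx = 0 + 1.4 + 1.8 + 1.24 + 1 + 0.42 + 0.2 = 6.06
Σ x·lx·mx = 16.02; T = 16.02/6.06 = 2.64356…
r ≈ ln(R0)/T = ln(6.06)/2.64356… = 0.681546… → 0.6815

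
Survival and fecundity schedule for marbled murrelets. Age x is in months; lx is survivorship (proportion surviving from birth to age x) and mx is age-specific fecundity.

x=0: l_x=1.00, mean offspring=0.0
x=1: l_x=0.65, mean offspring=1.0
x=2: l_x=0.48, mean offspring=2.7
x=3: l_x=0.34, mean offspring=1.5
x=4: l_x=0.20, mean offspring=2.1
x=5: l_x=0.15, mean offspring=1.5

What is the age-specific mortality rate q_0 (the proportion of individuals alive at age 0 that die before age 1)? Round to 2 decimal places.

0.35

q_0 = (l_0 − l_1) / l_0 = (1 − 0.65) / 1
     = 0.35 / 1 = 0.35 → 0.35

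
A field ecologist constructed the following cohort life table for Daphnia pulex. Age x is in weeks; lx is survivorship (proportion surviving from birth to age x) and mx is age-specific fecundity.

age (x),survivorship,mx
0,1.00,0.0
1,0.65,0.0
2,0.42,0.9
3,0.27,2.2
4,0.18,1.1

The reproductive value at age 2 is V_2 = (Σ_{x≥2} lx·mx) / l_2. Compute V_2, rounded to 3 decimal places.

lx·mx for x ≥ 2: 0.378, 0.594, 0.198 → sum = 1.17
V_2 = 1.17 / l_2 = 1.17 / 0.42 = 2.785714… → 2.786

2.786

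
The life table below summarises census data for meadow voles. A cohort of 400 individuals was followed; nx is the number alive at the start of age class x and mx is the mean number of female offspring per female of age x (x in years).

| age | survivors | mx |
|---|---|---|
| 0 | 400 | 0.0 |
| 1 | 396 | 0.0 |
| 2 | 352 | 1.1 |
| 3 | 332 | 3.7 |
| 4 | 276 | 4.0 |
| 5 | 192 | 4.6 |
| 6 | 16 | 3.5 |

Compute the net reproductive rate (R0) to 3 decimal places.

9.147

lx = nx/n0 = nx/400: 1, 0.99, 0.88, 0.83, 0.69, 0.48, 0.04
lx·mx by age: 0, 0, 0.968, 3.071, 2.76, 2.208, 0.14
R0 = Σ lx·mx = 9.147 → 9.147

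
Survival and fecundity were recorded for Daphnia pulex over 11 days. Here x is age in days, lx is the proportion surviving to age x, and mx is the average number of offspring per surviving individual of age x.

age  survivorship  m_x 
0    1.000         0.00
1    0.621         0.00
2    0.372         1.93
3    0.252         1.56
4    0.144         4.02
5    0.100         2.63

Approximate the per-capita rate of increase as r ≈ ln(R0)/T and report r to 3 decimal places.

R0 = Σ lx·mx = 0 + 0 + 0.71796 + 0.39312 + 0.57888 + 0.263 = 1.95296
Σ x·lx·mx = 6.2458; T = 6.2458/1.95296 = 3.19812…
r ≈ ln(R0)/T = ln(1.95296)/3.19812… = 0.20929… → 0.209

0.209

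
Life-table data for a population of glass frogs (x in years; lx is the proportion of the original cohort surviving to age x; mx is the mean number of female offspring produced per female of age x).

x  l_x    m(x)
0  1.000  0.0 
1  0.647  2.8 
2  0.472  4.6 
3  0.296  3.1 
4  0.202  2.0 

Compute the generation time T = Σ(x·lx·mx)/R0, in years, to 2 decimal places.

1.98

lx·mx: 0, 1.8116, 2.1712, 0.9176, 0.404 → R0 = 5.3044
x·lx·mx: 0, 1.8116, 4.3424, 2.7528, 1.616 → Σ = 10.5228
T = 10.5228 / 5.3044 = 1.983787… → 1.98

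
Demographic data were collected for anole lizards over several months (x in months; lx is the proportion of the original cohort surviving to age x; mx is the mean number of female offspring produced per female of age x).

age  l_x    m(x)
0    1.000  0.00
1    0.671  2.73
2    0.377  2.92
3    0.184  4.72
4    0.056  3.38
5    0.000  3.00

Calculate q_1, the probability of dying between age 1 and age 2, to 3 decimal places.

0.438

q_1 = (l_1 − l_2) / l_1 = (0.671 − 0.377) / 0.671
     = 0.294 / 0.671 = 0.438152… → 0.438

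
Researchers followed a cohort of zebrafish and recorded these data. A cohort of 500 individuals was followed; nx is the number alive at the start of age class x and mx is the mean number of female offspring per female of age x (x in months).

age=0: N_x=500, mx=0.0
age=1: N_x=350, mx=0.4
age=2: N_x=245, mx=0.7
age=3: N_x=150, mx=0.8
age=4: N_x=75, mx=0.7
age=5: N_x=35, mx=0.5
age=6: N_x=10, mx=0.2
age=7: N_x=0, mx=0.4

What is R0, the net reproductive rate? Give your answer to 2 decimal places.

lx = nx/n0 = nx/500: 1, 0.7, 0.49, 0.3, 0.15, 0.07, 0.02, 0
lx·mx by age: 0, 0.28, 0.343, 0.24, 0.105, 0.035, 0.004, 0
R0 = Σ lx·mx = 1.007 → 1.01

1.01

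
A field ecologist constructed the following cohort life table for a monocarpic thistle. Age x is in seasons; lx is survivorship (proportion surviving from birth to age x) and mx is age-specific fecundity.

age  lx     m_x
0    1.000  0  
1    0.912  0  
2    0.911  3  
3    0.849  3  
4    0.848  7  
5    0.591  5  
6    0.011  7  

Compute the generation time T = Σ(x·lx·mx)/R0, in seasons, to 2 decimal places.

3.66

lx·mx: 0, 0, 2.733, 2.547, 5.936, 2.955, 0.077 → R0 = 14.248
x·lx·mx: 0, 0, 5.466, 7.641, 23.744, 14.775, 0.462 → Σ = 52.088
T = 52.088 / 14.248 = 3.655811… → 3.66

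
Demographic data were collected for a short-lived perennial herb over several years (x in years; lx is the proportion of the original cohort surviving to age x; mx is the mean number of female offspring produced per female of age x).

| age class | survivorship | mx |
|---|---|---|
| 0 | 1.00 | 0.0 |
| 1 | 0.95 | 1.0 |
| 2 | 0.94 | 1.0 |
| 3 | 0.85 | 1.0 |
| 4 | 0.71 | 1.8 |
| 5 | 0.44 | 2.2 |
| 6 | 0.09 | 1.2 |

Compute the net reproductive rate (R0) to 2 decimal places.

5.09

lx·mx by age: 0, 0.95, 0.94, 0.85, 1.278, 0.968, 0.108
R0 = Σ lx·mx = 5.094 → 5.09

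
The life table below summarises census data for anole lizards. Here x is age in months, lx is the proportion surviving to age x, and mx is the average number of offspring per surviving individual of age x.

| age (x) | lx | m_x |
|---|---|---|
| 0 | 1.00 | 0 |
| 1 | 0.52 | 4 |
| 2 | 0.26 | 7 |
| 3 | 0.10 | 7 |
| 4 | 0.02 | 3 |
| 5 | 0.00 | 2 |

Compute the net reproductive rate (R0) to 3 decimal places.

4.660

lx·mx by age: 0, 2.08, 1.82, 0.7, 0.06, 0
R0 = Σ lx·mx = 4.66 → 4.660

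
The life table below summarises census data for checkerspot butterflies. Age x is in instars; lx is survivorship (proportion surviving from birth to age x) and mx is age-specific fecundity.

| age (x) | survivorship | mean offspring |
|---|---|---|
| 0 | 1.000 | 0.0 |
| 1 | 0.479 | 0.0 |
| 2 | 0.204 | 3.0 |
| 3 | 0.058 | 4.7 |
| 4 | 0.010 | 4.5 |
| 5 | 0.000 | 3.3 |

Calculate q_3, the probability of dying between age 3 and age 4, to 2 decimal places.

0.83

q_3 = (l_3 − l_4) / l_3 = (0.058 − 0.01) / 0.058
     = 0.048 / 0.058 = 0.827586… → 0.83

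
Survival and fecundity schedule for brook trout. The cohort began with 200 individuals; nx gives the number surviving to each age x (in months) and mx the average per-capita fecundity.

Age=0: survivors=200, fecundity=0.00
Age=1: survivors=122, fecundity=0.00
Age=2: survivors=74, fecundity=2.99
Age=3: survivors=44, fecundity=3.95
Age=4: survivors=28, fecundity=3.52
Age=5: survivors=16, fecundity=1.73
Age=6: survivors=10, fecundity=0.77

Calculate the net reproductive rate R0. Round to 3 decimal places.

2.645

lx = nx/n0 = nx/200: 1, 0.61, 0.37, 0.22, 0.14, 0.08, 0.05
lx·mx by age: 0, 0, 1.1063, 0.869, 0.4928, 0.1384, 0.0385
R0 = Σ lx·mx = 2.645 → 2.645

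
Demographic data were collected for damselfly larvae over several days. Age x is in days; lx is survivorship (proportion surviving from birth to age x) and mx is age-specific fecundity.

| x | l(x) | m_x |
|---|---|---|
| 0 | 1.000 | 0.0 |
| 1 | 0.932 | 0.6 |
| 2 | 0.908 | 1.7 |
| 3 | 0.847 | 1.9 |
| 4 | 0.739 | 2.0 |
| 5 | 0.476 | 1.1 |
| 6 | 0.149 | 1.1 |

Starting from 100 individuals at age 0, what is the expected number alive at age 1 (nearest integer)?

Expected survivors = N0 · l_1 = 100 × 0.932 = 93.2 → 93

93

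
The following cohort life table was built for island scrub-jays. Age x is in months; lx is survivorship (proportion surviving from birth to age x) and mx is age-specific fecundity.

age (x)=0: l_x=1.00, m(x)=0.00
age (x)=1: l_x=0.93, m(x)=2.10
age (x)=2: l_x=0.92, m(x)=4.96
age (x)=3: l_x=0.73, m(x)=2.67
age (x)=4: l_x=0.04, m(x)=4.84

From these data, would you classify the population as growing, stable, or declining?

R0 = Σ lx·mx = 0 + 1.953 + 4.5632 + 1.9491 + 0.1936 = 8.6589
R0 > 1, so the population is growing.

growing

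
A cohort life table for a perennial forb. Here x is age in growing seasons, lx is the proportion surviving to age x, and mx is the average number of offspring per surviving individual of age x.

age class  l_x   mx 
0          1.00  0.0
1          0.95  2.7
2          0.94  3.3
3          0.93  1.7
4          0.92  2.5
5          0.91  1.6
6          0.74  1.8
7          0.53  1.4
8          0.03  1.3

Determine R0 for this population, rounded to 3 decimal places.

13.117

lx·mx by age: 0, 2.565, 3.102, 1.581, 2.3, 1.456, 1.332, 0.742, 0.039
R0 = Σ lx·mx = 13.117 → 13.117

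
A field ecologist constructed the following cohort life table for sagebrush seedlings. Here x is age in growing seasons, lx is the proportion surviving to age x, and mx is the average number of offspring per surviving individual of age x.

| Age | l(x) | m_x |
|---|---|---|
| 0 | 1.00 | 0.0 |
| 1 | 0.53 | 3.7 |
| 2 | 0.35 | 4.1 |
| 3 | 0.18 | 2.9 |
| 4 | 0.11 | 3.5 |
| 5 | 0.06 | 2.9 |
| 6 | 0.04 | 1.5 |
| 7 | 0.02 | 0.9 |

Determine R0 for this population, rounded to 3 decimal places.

4.555

lx·mx by age: 0, 1.961, 1.435, 0.522, 0.385, 0.174, 0.06, 0.018
R0 = Σ lx·mx = 4.555 → 4.555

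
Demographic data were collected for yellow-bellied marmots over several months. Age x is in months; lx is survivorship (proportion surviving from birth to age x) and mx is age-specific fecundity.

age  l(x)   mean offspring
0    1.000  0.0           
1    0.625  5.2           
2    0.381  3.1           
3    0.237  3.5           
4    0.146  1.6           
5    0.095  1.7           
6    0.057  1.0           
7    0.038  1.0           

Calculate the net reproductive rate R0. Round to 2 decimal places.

lx·mx by age: 0, 3.25, 1.1811, 0.8295, 0.2336, 0.1615, 0.057, 0.038
R0 = Σ lx·mx = 5.7507 → 5.75

5.75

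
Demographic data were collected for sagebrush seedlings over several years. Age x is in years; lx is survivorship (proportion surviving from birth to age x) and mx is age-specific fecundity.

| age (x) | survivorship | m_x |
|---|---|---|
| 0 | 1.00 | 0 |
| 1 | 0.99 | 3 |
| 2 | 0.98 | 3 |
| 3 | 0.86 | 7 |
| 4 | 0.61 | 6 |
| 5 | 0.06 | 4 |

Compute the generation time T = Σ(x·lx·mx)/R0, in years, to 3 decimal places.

2.701

lx·mx: 0, 2.97, 2.94, 6.02, 3.66, 0.24 → R0 = 15.83
x·lx·mx: 0, 2.97, 5.88, 18.06, 14.64, 1.2 → Σ = 42.75
T = 42.75 / 15.83 = 2.700569… → 2.701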